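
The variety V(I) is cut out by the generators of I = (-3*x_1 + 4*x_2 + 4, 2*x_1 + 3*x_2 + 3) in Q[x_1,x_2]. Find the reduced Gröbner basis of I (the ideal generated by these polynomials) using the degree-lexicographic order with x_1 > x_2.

G = {x_1, x_2 + 1}

f_1 = -3*x_1 + 4*x_2 + 4, LT = x_1.
f_2 = 2*x_1 + 3*x_2 + 3, LT = x_1.

S(f_1,f_2): lcm = x_1. S = -17/6*x_2 - 17/6.
  leading term x_2: no divisor's leading term divides it; move -17/6*x_2 to the remainder.
  leading term 1: no divisor's leading term divides it; move -17/6 to the remainder.
  remainder -17/6*x_2 - 17/6 ≠ 0; add g_3 = -17/6*x_2 - 17/6 to the basis.

S(f_1,g_3): leading monomials are coprime, so the S-polynomial reduces to 0 (Buchberger's first criterion).
S(f_2,g_3): leading monomials are coprime, so the S-polynomial reduces to 0 (Buchberger's first criterion).
Every S-polynomial of the final basis reduces to 0, so we have a Gröbner basis.
Inter-reduce: drop elements whose leading term is divisible by another's, tail-reduce, and make monic.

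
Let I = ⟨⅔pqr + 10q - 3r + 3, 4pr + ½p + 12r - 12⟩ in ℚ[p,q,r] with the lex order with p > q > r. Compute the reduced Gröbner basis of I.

The reduced Gröbner basis is the canonical form of the ideal for this ordering.

f_1 = ⅔pqr + 10q - 3r + 3, LT = pqr.
f_2 = 4pr + ½p + 12r - 12, LT = pr.

S(f_1,f_2): lcm = pqr. S = -⅛pq - 3qr + 18q - 9/2r + 9/2.
  reduce S modulo (f_1, f_2):
  remainder -⅛pq - 3qr + 18q - 9/2r + 9/2 ≠ 0; add g_3 = -⅛pq - 3qr + 18q - 9/2r + 9/2 to the basis.

S(f_1,g_3): lcm = pqr. S = -24qr² + 144qr + 15q - 36r² + 63/2r + 9/2.
  reduce S modulo (f_1, f_2, g_3):
  remainder -24qr² + 144qr + 15q - 36r² + 63/2r + 9/2 ≠ 0; add g_4 = -24qr² + 144qr + 15q - 36r² + 63/2r + 9/2 to the basis.

The other S-polynomials (S(f_2,g_3), S(f_1,g_4), S(f_2,g_4), S(g_3,g_4)) all reduce to 0 modulo the current basis, so we have a Gröbner basis.
Inter-reduce: drop elements whose leading term is divisible by another's, tail-reduce, and make monic.

G = {pq + 24qr - 144q + 36r - 36, pr + ⅛p + 3r - 3, qr² - 6qr - ⅝q + 3/2r² - 21/16r - 3/16}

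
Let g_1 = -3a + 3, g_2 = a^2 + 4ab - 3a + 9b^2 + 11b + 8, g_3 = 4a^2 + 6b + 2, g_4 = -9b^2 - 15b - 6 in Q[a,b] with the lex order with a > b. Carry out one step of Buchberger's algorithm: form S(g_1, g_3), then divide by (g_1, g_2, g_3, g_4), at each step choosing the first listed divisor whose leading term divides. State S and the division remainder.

lcm(LM(g_1), LM(g_3)) = a^2.
S = (lcm/LT(g_1))·g_1 − (lcm/LT(g_3))·g_3 = -a - 3/2b - 1/2.
Reduce S modulo (g_1, g_2, g_3, g_4) in that order:
  leading term a: subtract (1/3)·g_1 from -a - 3/2b - 1/2 → -3/2b - 3/2
  leading term b: no divisor's leading term divides it; move -3/2b to the remainder.
  leading term 1: no divisor's leading term divides it; move -3/2 to the remainder.
The remainder -3/2b - 3/2 is nonzero, so it would be added as the next basis element.
An S-polynomial is built so that the two leading terms cancel; whether anything survives reduction is exactly the Gröbner-basis criterion.

S(g_1, g_3) = -a - 3/2b - 1/2; remainder on division = -3/2b - 3/2.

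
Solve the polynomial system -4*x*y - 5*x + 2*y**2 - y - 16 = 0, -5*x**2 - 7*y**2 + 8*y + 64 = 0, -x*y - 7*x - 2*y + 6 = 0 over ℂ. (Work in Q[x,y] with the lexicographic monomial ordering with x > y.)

{(2, -2)}

Compute a lex Gröbner basis by Buchberger's algorithm.
f_1 = -4*x*y - 5*x + 2*y**2 - y - 16, LT = x*y.
f_2 = -5*x**2 - 7*y**2 + 8*y + 64, LT = x**2.
f_3 = -x*y - 7*x - 2*y + 6, LT = x*y.

S(f_1,f_2): lcm = x**2*y. S = 5/4*x**2 - 1/2*x*y**2 + 1/4*x*y + 4*x - 7/5*y**3 + 8/5*y**2 + 64/5*y.
  reduce S modulo (f_1, f_2, f_3):
  remainder 93/32*x - 33/20*y**3 + 33/80*y**2 + 2653/160*y + 25/2 ≠ 0; add h_4 = 93/32*x - 33/20*y**3 + 33/80*y**2 + 2653/160*y + 25/2 to the basis.

S(f_1,f_3): lcm = x*y. S = -23/4*x - 1/2*y**2 - 7/4*y + 10.
  reduce S modulo (f_1, f_2, f_3, h_4):
  remainder -506/155*y**3 + 49/155*y**2 + 14441/465*y + 3230/93 ≠ 0; add h_5 = -506/155*y**3 + 49/155*y**2 + 14441/465*y + 3230/93 to the basis.

S(f_2,f_3): lcm = x**2*y. S = -7*x**2 - 2*x*y + 6*x + 7/5*y**3 - 8/5*y**2 - 64/5*y.
  reduce S modulo (f_1, f_2, f_3, h_4, h_5):
  remainder 16689/2530*y**2 - 96913/7590*y - 197047/3795 ≠ 0; add h_6 = 16689/2530*y**2 - 96913/7590*y - 197047/3795 to the basis.

S(f_1,h_4): lcm = x*y. S = 5/4*x + 88/155*y**4 - 22/155*y**3 - 5771/930*y**2 - 1507/372*y + 4.
  reduce S modulo (f_1, f_2, f_3, h_4, h_5, h_6):
  remainder -1154056/1151541*y - 2308112/1151541 ≠ 0; add h_7 = -1154056/1151541*y - 2308112/1151541 to the basis.

The other S-polynomials (S(f_2,h_4), S(f_3,h_4), S(f_1,h_5), S(f_2,h_5), S(f_3,h_5), S(h_4,h_5), S(f_1,h_6), S(f_2,h_6), S(f_3,h_6), S(h_4,h_6), S(h_5,h_6), S(f_1,h_7), S(f_2,h_7), S(f_3,h_7), S(h_4,h_7), S(h_5,h_7), S(h_6,h_7)) all reduce to 0 modulo the current basis, so we have a Gröbner basis.
Inter-reduce: drop elements whose leading term is divisible by another's, tail-reduce, and make monic.
Reduced Gröbner basis: {x - 2, y + 2}.

From the last basis element, y + 2 = 0, so y takes values in {-2}. Each choice, substituted upward through the basis, yields the corresponding point(s) of the solution set.
  y = -2: the earlier basis element becomes x - 2 = 0, giving x = 2 — point (2, -2).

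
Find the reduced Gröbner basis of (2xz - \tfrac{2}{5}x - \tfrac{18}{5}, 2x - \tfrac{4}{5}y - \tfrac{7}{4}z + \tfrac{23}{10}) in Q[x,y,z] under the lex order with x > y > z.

G = {x - \tfrac{2}{5}y - \tfrac{7}{8}z + \tfrac{23}{20}, yz - \tfrac{1}{5}y + \tfrac{35}{16}z^{2} - \tfrac{53}{16}z - \tfrac{157}{40}}

f_1 = 2xz - \tfrac{2}{5}x - \tfrac{18}{5}, LT = xz.
f_2 = 2x - \tfrac{4}{5}y - \tfrac{7}{4}z + \tfrac{23}{10}, LT = x.

S(f_1,f_2): lcm = xz. S = -\tfrac{1}{5}x + \tfrac{2}{5}yz + \tfrac{7}{8}z^{2} - \tfrac{23}{20}z - \tfrac{9}{5}.
  reduce S modulo (f_1, f_2):
  remainder \tfrac{2}{5}yz - \tfrac{2}{25}y + \tfrac{7}{8}z^{2} - \tfrac{53}{40}z - \tfrac{157}{100} ≠ 0; add g_3 = \tfrac{2}{5}yz - \tfrac{2}{25}y + \tfrac{7}{8}z^{2} - \tfrac{53}{40}z - \tfrac{157}{100} to the basis.

The other S-polynomials (S(f_1,g_3), S(f_2,g_3)) all reduce to 0 modulo the current basis, so we have a Gröbner basis.
Inter-reduce: drop elements whose leading term is divisible by another's, tail-reduce, and make monic.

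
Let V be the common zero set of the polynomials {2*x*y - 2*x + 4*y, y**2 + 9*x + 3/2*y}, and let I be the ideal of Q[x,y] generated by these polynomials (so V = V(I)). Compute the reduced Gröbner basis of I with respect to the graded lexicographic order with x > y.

G = {x**2 + 41/18*x - 2/9*y, x*y - x + 2*y, y**2 + 9*x + 3/2*y}

f_1 = 2*x*y - 2*x + 4*y, LT = x*y.
f_2 = y**2 + 9*x + 3/2*y, LT = y**2.

S(f_1,f_2): lcm = x*y**2. S = -9*x**2 - 5/2*x*y + 2*y**2.
  leading term x**2: no divisor's leading term divides it; move -9*x**2 to the remainder.
  leading term x*y: subtract (-5/4)·f_1 from -5/2*x*y + 2*y**2 → 2*y**2 - 5/2*x + 5*y
  leading term y**2: subtract (2)·f_2 from 2*y**2 - 5/2*x + 5*y → -41/2*x + 2*y
  leading term x: no divisor's leading term divides it; move -41/2*x to the remainder.
  leading term y: no divisor's leading term divides it; move 2*y to the remainder.
  remainder -9*x**2 - 41/2*x + 2*y ≠ 0; add g_3 = -9*x**2 - 41/2*x + 2*y to the basis.

S(f_1,g_3): lcm = x**2*y. S = -x**2 - 5/18*x*y + 2/9*y**2.
  leading term x**2: subtract (1/9)·g_3 from -x**2 - 5/18*x*y + 2/9*y**2 → -5/18*x*y + 2/9*y**2 + 41/18*x - 2/9*y
  leading term x*y: subtract (-5/36)·f_1 from -5/18*x*y + 2/9*y**2 + 41/18*x - 2/9*y → 2/9*y**2 + 2*x + 1/3*y
  leading term y**2: subtract (2/9)·f_2 from 2/9*y**2 + 2*x + 1/3*y → 0
  remainder 0.

S(f_2,g_3): leading monomials are coprime, so the S-polynomial reduces to 0 (Buchberger's first criterion).
Every S-polynomial of the final basis reduces to 0, so we have a Gröbner basis.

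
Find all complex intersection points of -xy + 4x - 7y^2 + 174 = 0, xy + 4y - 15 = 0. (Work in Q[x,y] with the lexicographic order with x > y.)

{(-31/4, -4), (-39, -3/7), (-1, 5)}

Compute a lex Gröbner basis by Buchberger's algorithm.
f_1 = -xy + 4x - 7y^2 + 174, LT = xy.
f_2 = xy + 4y - 15, LT = xy.

S(f_1,f_2): lcm = xy. S = -4x + 7y^2 - 4y - 159.
  leading term x: no divisor's leading term divides it; move -4x to the remainder.
  leading term y^2: no divisor's leading term divides it; move 7y^2 to the remainder.
  leading term y: no divisor's leading term divides it; move -4y to the remainder.
  leading term 1: no divisor's leading term divides it; move -159 to the remainder.
  remainder -4x + 7y^2 - 4y - 159 ≠ 0; add h_3 = -4x + 7y^2 - 4y - 159 to the basis.

S(f_1,h_3): lcm = xy. S = -4x + 7/4y^3 + 6y^2 - 159/4y - 174.
  leading term x: subtract (1)·h_3 from -4x + 7/4y^3 + 6y^2 - 159/4y - 174 → 7/4y^3 - y^2 - 143/4y - 15
  leading term y^3: no divisor's leading term divides it; move 7/4y^3 to the remainder.
  leading term y^2: no divisor's leading term divides it; move -y^2 to the remainder.
  leading term y: no divisor's leading term divides it; move -143/4y to the remainder.
  leading term 1: no divisor's leading term divides it; move -15 to the remainder.
  remainder 7/4y^3 - y^2 - 143/4y - 15 ≠ 0; add h_4 = 7/4y^3 - y^2 - 143/4y - 15 to the basis.

The other S-polynomials (S(f_2,h_3), S(f_1,h_4), S(f_2,h_4), S(h_3,h_4)) all reduce to 0 modulo the current basis, so we have a Gröbner basis.
Inter-reduce: drop elements whose leading term is divisible by another's, tail-reduce, and make monic.
Reduced Gröbner basis: {x - 7/4y^2 + y + 159/4, y^3 - 4/7y^2 - 143/7y - 60/7}.

The lex basis is triangular: the last element involves only y. Solving y^3 - 4/7y^2 - 143/7y - 60/7 = 0 gives y ∈ {-4, -3/7, 5}; substituting each value into the earlier elements determines the remaining variables.
  y = -4: the earlier basis element becomes x + 31/4 = 0, giving x = -31/4 — point (-31/4, -4).
  y = -3/7: the earlier basis element becomes x + 39 = 0, giving x = -39 — point (-39, -3/7).
  y = 5: the earlier basis element becomes x + 1 = 0, giving x = -1 — point (-1, 5).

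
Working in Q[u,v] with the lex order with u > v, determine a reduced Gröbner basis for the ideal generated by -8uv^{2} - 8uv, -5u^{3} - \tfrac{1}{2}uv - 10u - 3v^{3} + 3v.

G = {u^{3} + \tfrac{1}{10}uv + 2u + \tfrac{3}{5}v^{3} - \tfrac{3}{5}v, uv^{2} + uv, v^{5} + v^{4} - v^{3} - v^{2}}

This is the nonlinear analogue of row-reducing a linear system.

f_1 = -8uv^{2} - 8uv, LT = uv^{2}.
f_2 = -5u^{3} - \tfrac{1}{2}uv - 10u - 3v^{3} + 3v, LT = u^{3}.

S(f_1,f_2): lcm = u^{3}v^{2}. S = u^{3}v - \tfrac{1}{10}uv^{3} - 2uv^{2} - \tfrac{3}{5}v^{5} + \tfrac{3}{5}v^{3}.
  leading term u^{3}v: subtract (-\tfrac{1}{5}v)·f_2 from u^{3}v - \tfrac{1}{10}uv^{3} - 2uv^{2} - \tfrac{3}{5}v^{5} + \tfrac{3}{5}v^{3} → -\tfrac{1}{10}uv^{3} - \tfrac{21}{10}uv^{2} - 2uv - \tfrac{3}{5}v^{5} - \tfrac{3}{5}v^{4} + \tfrac{3}{5}v^{3} + \tfrac{3}{5}v^{2}
  leading term uv^{3}: subtract (\tfrac{1}{80}v)·f_1 from -\tfrac{1}{10}uv^{3} - \tfrac{21}{10}uv^{2} - 2uv - \tfrac{3}{5}v^{5} - \tfrac{3}{5}v^{4} + \tfrac{3}{5}v^{3} + \tfrac{3}{5}v^{2} → -2uv^{2} - 2uv - \tfrac{3}{5}v^{5} - \tfrac{3}{5}v^{4} + \tfrac{3}{5}v^{3} + \tfrac{3}{5}v^{2}
  leading term uv^{2}: subtract (\tfrac{1}{4})·f_1 from -2uv^{2} - 2uv - \tfrac{3}{5}v^{5} - \tfrac{3}{5}v^{4} + \tfrac{3}{5}v^{3} + \tfrac{3}{5}v^{2} → -\tfrac{3}{5}v^{5} - \tfrac{3}{5}v^{4} + \tfrac{3}{5}v^{3} + \tfrac{3}{5}v^{2}
  leading term v^{5}: no divisor's leading term divides it; move -\tfrac{3}{5}v^{5} to the remainder.
  leading term v^{4}: no divisor's leading term divides it; move -\tfrac{3}{5}v^{4} to the remainder.
  leading term v^{3}: no divisor's leading term divides it; move \tfrac{3}{5}v^{3} to the remainder.
  leading term v^{2}: no divisor's leading term divides it; move \tfrac{3}{5}v^{2} to the remainder.
  remainder -\tfrac{3}{5}v^{5} - \tfrac{3}{5}v^{4} + \tfrac{3}{5}v^{3} + \tfrac{3}{5}v^{2} ≠ 0; add g_3 = -\tfrac{3}{5}v^{5} - \tfrac{3}{5}v^{4} + \tfrac{3}{5}v^{3} + \tfrac{3}{5}v^{2} to the basis.

The other S-polynomials (S(f_1,g_3), S(f_2,g_3)) all reduce to 0 modulo the current basis, so we have a Gröbner basis.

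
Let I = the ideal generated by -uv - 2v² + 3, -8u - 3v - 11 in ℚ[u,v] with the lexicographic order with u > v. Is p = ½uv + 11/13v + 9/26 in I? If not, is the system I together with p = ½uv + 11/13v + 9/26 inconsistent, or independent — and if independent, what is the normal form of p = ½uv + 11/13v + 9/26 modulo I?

½uv + 11/13v + 9/26 lies in I (it reduces to 0).

First compute the reduced Gröbner basis of I by Buchberger's algorithm.
f_1 = -uv - 2v² + 3, LT = uv.
f_2 = -8u - 3v - 11, LT = u.

S(f_1,f_2): lcm = uv. S = 13/8v² - 11/8v - 3.
  reduce S modulo (f_1, f_2):
  remainder 13/8v² - 11/8v - 3 ≠ 0; add h_3 = 13/8v² - 11/8v - 3 to the basis.

The other S-polynomials (S(f_1,h_3), S(f_2,h_3)) all reduce to 0 modulo the current basis, so we have a Gröbner basis.
Inter-reduce: drop elements whose leading term is divisible by another's, tail-reduce, and make monic.
Reduced Gröbner basis: {u + ⅜v + 11/8, v² - 11/13v - 24/13}.
Label its elements g_1 = u + ⅜v + 11/8, g_2 = v² - 11/13v - 24/13.

Reduce p = ½uv + 11/13v + 9/26 modulo G:
  leading term uv: subtract (½v)·g_1 from ½uv + 11/13v + 9/26 → -3/16v² + 33/208v + 9/26
  leading term v²: subtract (-3/16)·g_2 from -3/16v² + 33/208v + 9/26 → 0
  normal form = 0.
Since the normal form is 0, p ∈ I.

Ideal membership is decidable via reduction modulo a Gröbner basis.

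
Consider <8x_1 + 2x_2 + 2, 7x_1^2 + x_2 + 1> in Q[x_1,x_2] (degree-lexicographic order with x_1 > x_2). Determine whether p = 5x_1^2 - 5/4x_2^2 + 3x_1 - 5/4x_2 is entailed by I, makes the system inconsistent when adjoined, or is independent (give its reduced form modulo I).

First compute the reduced Gröbner basis of I by Buchberger's algorithm.
f_1 = 8x_1 + 2x_2 + 2, LT = x_1.
f_2 = 7x_1^2 + x_2 + 1, LT = x_1^2.

S(f_1,f_2): lcm = x_1^2. S = 1/4x_1x_2 + 1/4x_1 - 1/7x_2 - 1/7.
  reduce S modulo (f_1, f_2):
  remainder -1/16x_2^2 - 15/56x_2 - 23/112 ≠ 0; add h_3 = -1/16x_2^2 - 15/56x_2 - 23/112 to the basis.

The other S-polynomials (S(f_1,h_3), S(f_2,h_3)) all reduce to 0 modulo the current basis, so we have a Gröbner basis.
Inter-reduce: drop elements whose leading term is divisible by another's, tail-reduce, and make monic.
Reduced Gröbner basis: {x_2^2 + 30/7x_2 + 23/7, x_1 + 1/4x_2 + 1/4}.
Label its elements g_1 = x_2^2 + 30/7x_2 + 23/7, g_2 = x_1 + 1/4x_2 + 1/4.

Reduce p = 5x_1^2 - 5/4x_2^2 + 3x_1 - 5/4x_2 modulo G:
  leading term x_1^2: subtract (5x_1)·g_2 from 5x_1^2 - 5/4x_2^2 + 3x_1 - 5/4x_2 → -5/4x_1x_2 - 5/4x_2^2 + 7/4x_1 - 5/4x_2
  leading term x_1x_2: subtract (-5/4x_2)·g_2 from -5/4x_1x_2 - 5/4x_2^2 + 7/4x_1 - 5/4x_2 → -15/16x_2^2 + 7/4x_1 - 15/16x_2
  leading term x_2^2: subtract (-15/16)·g_1 from -15/16x_2^2 + 7/4x_1 - 15/16x_2 → 7/4x_1 + 345/112x_2 + 345/112
  leading term x_1: subtract (7/4)·g_2 from 7/4x_1 + 345/112x_2 + 345/112 → 37/14x_2 + 37/14
  leading term x_2: no divisor's leading term divides it; move 37/14x_2 to the remainder.
  leading term 1: no divisor's leading term divides it; move 37/14 to the remainder.
  normal form = 37/14x_2 + 37/14.
The normal form is nonzero, so p ∉ I. Since p minus its normal form lies in I, I + (p) = I + (r) where r = 37/14x_2 + 37/14; decide whether this ideal is the whole ring.
Run Buchberger on G together with r (pairs among the g_i already reduce to 0 since G is a Gröbner basis):
g_1 = x_2^2 + 30/7x_2 + 23/7, LT = x_2^2.
g_2 = x_1 + 1/4x_2 + 1/4, LT = x_1.
r = 37/14x_2 + 37/14, LT = x_2.

The S-polynomials (S(g_1,g_2), S(g_1,r), S(g_2,r)) all reduce to 0 modulo the current basis, so we have a Gröbner basis.
Inter-reduce: drop elements whose leading term is divisible by another's, tail-reduce, and make monic.
Reduced Gröbner basis: {x_1, x_2 + 1}.
The reduced Gröbner basis of I + (p) is {x_1, x_2 + 1} ≠ {1}, a proper ideal, so the enlarged system stays consistent: p is independent of I, with normal form 37/14x_2 + 37/14.

5x_1^2 - 5/4x_2^2 + 3x_1 - 5/4x_2 is independent of I; its normal form modulo I is 37/14x_2 + 37/14.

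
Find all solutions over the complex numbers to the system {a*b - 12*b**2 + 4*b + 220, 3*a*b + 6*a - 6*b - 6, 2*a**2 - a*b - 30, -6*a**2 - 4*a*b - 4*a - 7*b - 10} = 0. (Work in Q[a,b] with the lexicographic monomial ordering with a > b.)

Compute a lex Gröbner basis by Buchberger's algorithm.
f_1 = a*b - 12*b**2 + 4*b + 220, LT = a*b.
f_2 = 3*a*b + 6*a - 6*b - 6, LT = a*b.
f_3 = 2*a**2 - a*b - 30, LT = a**2.
f_4 = -6*a**2 - 4*a*b - 4*a - 7*b - 10, LT = a**2.

S(f_1,f_2): lcm = a*b. S = -2*a - 12*b**2 + 6*b + 222.
  leading term a: no divisor's leading term divides it; move -2*a to the remainder.
  leading term b**2: no divisor's leading term divides it; move -12*b**2 to the remainder.
  leading term b: no divisor's leading term divides it; move 6*b to the remainder.
  leading term 1: no divisor's leading term divides it; move 222 to the remainder.
  remainder -2*a - 12*b**2 + 6*b + 222 ≠ 0; add h_5 = -2*a - 12*b**2 + 6*b + 222 to the basis.

S(f_1,f_3): lcm = a**2*b. S = -23/2*a*b**2 + 4*a*b + 220*a + 15*b.
  leading term a*b**2: subtract (-23/2*b)·f_1 from -23/2*a*b**2 + 4*a*b + 220*a + 15*b → 4*a*b + 220*a - 138*b**3 + 46*b**2 + 2545*b
  leading term a*b: subtract (4)·f_1 from 4*a*b + 220*a - 138*b**3 + 46*b**2 + 2545*b → 220*a - 138*b**3 + 94*b**2 + 2529*b - 880
  leading term a: subtract (-110)·h_5 from 220*a - 138*b**3 + 94*b**2 + 2529*b - 880 → -138*b**3 - 1226*b**2 + 3189*b + 23540
  leading term b**3: no divisor's leading term divides it; move -138*b**3 to the remainder.
  leading term b**2: no divisor's leading term divides it; move -1226*b**2 to the remainder.
  leading term b: no divisor's leading term divides it; move 3189*b to the remainder.
  leading term 1: no divisor's leading term divides it; move 23540 to the remainder.
  remainder -138*b**3 - 1226*b**2 + 3189*b + 23540 ≠ 0; add h_6 = -138*b**3 - 1226*b**2 + 3189*b + 23540 to the basis.

S(f_1,f_4): lcm = a**2*b. S = -38/3*a*b**2 + 10/3*a*b + 220*a - 7/6*b**2 - 5/3*b.
  leading term a*b**2: subtract (-38/3*b)·f_1 from -38/3*a*b**2 + 10/3*a*b + 220*a - 7/6*b**2 - 5/3*b → 10/3*a*b + 220*a - 152*b**3 + 99/2*b**2 + 2785*b
  leading term a*b: subtract (10/3)·f_1 from 10/3*a*b + 220*a - 152*b**3 + 99/2*b**2 + 2785*b → 220*a - 152*b**3 + 179/2*b**2 + 8315/3*b - 2200/3
  leading term a: subtract (-110)·h_5 from 220*a - 152*b**3 + 179/2*b**2 + 8315/3*b - 2200/3 → -152*b**3 - 2461/2*b**2 + 10295/3*b + 71060/3
  leading term b**3: subtract (76/69)·h_6 from -152*b**3 - 2461/2*b**2 + 10295/3*b + 71060/3 → 16543/138*b**2 - 5579/69*b - 154660/69
  leading term b**2: no divisor's leading term divides it; move 16543/138*b**2 to the remainder.
  leading term b: no divisor's leading term divides it; move -5579/69*b to the remainder.
  leading term 1: no divisor's leading term divides it; move -154660/69 to the remainder.
  remainder 16543/138*b**2 - 5579/69*b - 154660/69 ≠ 0; add h_7 = 16543/138*b**2 - 5579/69*b - 154660/69 to the basis.

S(f_2,f_3): lcm = a**2*b. S = 2*a**2 + 1/2*a*b**2 - 2*a*b - 2*a + 15*b.
  leading term a**2: subtract (1)·f_3 from 2*a**2 + 1/2*a*b**2 - 2*a*b - 2*a + 15*b → 1/2*a*b**2 - a*b - 2*a + 15*b + 30
  leading term a*b**2: subtract (1/2*b)·f_1 from 1/2*a*b**2 - a*b - 2*a + 15*b + 30 → -a*b - 2*a + 6*b**3 - 2*b**2 - 95*b + 30
  leading term a*b: subtract (-1)·f_1 from -a*b - 2*a + 6*b**3 - 2*b**2 - 95*b + 30 → -2*a + 6*b**3 - 14*b**2 - 91*b + 250
  leading term a: subtract (1)·h_5 from -2*a + 6*b**3 - 14*b**2 - 91*b + 250 → 6*b**3 - 2*b**2 - 97*b + 28
  leading term b**3: subtract (-1/23)·h_6 from 6*b**3 - 2*b**2 - 97*b + 28 → -1272/23*b**2 + 958/23*b + 24184/23
  leading term b**2: subtract (-7632/16543)·h_7 from -1272/23*b**2 + 958/23*b + 24184/23 → 71966/16543*b + 287864/16543
  leading term b: no divisor's leading term divides it; move 71966/16543*b to the remainder.
  leading term 1: no divisor's leading term divides it; move 287864/16543 to the remainder.
  remainder 71966/16543*b + 287864/16543 ≠ 0; add h_8 = 71966/16543*b + 287864/16543 to the basis.

The other S-polynomials (S(f_2,f_4), S(f_3,f_4), S(f_1,h_5), S(f_2,h_5), S(f_3,h_5), S(f_4,h_5), S(f_1,h_6), S(f_2,h_6), S(f_3,h_6), S(f_4,h_6), S(h_5,h_6), S(f_1,h_7), S(f_2,h_7), S(f_3,h_7), S(f_4,h_7), S(h_5,h_7), S(h_6,h_7), S(f_1,h_8), S(f_2,h_8), S(f_3,h_8), S(f_4,h_8), S(h_5,h_8), S(h_6,h_8), S(h_7,h_8)) all reduce to 0 modulo the current basis, so we have a Gröbner basis.
Inter-reduce: drop elements whose leading term is divisible by another's, tail-reduce, and make monic.
Reduced Gröbner basis: {a - 3, b + 4}.

Since the basis is lex-ordered, b + 4 is univariate in b. Its roots are {-4}. Back-substituting each root into the other basis elements fixes the other coordinates.
  b = -4: the earlier basis element becomes a - 3 = 0, giving a = 3 — point (3, -4).

{(3, -4)}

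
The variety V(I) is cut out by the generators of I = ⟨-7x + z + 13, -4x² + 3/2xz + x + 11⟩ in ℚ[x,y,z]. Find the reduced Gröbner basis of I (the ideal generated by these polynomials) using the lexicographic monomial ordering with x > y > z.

This is the nonlinear analogue of row-reducing a linear system.

f_1 = -7x + z + 13, LT = x.
f_2 = -4x² + 3/2xz + x + 11, LT = x².

S(f_1,f_2): lcm = x². S = 13/56xz - 45/28x + 11/4.
  reduce S modulo (f_1, f_2):
  remainder 13/392z² + 79/392z - 23/98 ≠ 0; add g_3 = 13/392z² + 79/392z - 23/98 to the basis.

The other S-polynomials (S(f_1,g_3), S(f_2,g_3)) all reduce to 0 modulo the current basis, so we have a Gröbner basis.
Inter-reduce: drop elements whose leading term is divisible by another's, tail-reduce, and make monic.

G = {x - 1/7z - 13/7, z² + 79/13z - 92/13}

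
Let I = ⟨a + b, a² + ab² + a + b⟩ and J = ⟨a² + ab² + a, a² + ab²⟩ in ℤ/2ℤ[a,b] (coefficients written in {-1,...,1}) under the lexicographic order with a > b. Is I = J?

Equality of ideals is decidable: compute both reduced Gröbner bases (unique for the ordering) and check whether they agree.
Buchberger on the first generating set:
f_1 = a + b, LT = a.
f_2 = a² + ab² + a + b, LT = a².

S(f_1,f_2): lcm = a². S = ab² + ab + a + b.
  reduce S modulo (f_1, f_2):
  remainder b³ + b² ≠ 0; add g_3 = b³ + b² to the basis.

The other S-polynomials (S(f_1,g_3), S(f_2,g_3)) all reduce to 0 modulo the current basis, so we have a Gröbner basis.
Inter-reduce: drop elements whose leading term is divisible by another's, tail-reduce, and make monic.
Reduced Gröbner basis: {a + b, b³ + b²}.

Buchberger on the second generating set:
h_1 = a² + ab² + a, LT = a².
h_2 = a² + ab², LT = a².

S(h_1,h_2): lcm = a². S = a.
  reduce S modulo (h_1, h_2):
  remainder a ≠ 0; add k_3 = a to the basis.

The other S-polynomials (S(h_1,k_3), S(h_2,k_3)) all reduce to 0 modulo the current basis, so we have a Gröbner basis.
Inter-reduce: drop elements whose leading term is divisible by another's, tail-reduce, and make monic.
Reduced Gröbner basis: {a}.

Since the reduced bases disagree, the two ideals are not the same.

No, the ideals differ.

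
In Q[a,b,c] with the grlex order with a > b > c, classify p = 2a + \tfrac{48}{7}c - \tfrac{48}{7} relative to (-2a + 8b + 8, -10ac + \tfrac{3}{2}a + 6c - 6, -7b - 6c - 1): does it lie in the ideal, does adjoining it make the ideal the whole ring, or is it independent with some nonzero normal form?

First compute the reduced Gröbner basis of I by Buchberger's algorithm.
f_1 = -2a + 8b + 8, LT = a.
f_2 = -10ac + \tfrac{3}{2}a + 6c - 6, LT = ac.
f_3 = -7b - 6c - 1, LT = b.

S(f_1,f_2): lcm = ac. S = -4bc + \tfrac{3}{20}a - \tfrac{17}{5}c - \tfrac{3}{5}.
  leading term bc: subtract (\tfrac{4}{7}c)·f_3 from -4bc + \tfrac{3}{20}a - \tfrac{17}{5}c - \tfrac{3}{5} → \tfrac{24}{7}c^{2} + \tfrac{3}{20}a - \tfrac{99}{35}c - \tfrac{3}{5}
  leading term c^{2}: no divisor's leading term divides it; move \tfrac{24}{7}c^{2} to the remainder.
  leading term a: subtract (-\tfrac{3}{40})·f_1 from \tfrac{3}{20}a - \tfrac{99}{35}c - \tfrac{3}{5} → \tfrac{3}{5}b - \tfrac{99}{35}c
  leading term b: subtract (-\tfrac{3}{35})·f_3 from \tfrac{3}{5}b - \tfrac{99}{35}c → -\tfrac{117}{35}c - \tfrac{3}{35}
  leading term c: no divisor's leading term divides it; move -\tfrac{117}{35}c to the remainder.
  leading term 1: no divisor's leading term divides it; move -\tfrac{3}{35} to the remainder.
  remainder \tfrac{24}{7}c^{2} - \tfrac{117}{35}c - \tfrac{3}{35} ≠ 0; add h_4 = \tfrac{24}{7}c^{2} - \tfrac{117}{35}c - \tfrac{3}{35} to the basis.

The other S-polynomials (S(f_1,f_3), S(f_2,f_3), S(f_1,h_4), S(f_2,h_4), S(f_3,h_4)) all reduce to 0 modulo the current basis, so we have a Gröbner basis.
Inter-reduce: drop elements whose leading term is divisible by another's, tail-reduce, and make monic.
Reduced Gröbner basis: {c^{2} - \tfrac{39}{40}c - \tfrac{1}{40}, a + \tfrac{24}{7}c - \tfrac{24}{7}, b + \tfrac{6}{7}c + \tfrac{1}{7}}.
Label its elements g_1 = c^{2} - \tfrac{39}{40}c - \tfrac{1}{40}, g_2 = a + \tfrac{24}{7}c - \tfrac{24}{7}, g_3 = b + \tfrac{6}{7}c + \tfrac{1}{7}.

Reduce p = 2a + \tfrac{48}{7}c - \tfrac{48}{7} modulo G:
  leading term a: subtract (2)·g_2 from 2a + \tfrac{48}{7}c - \tfrac{48}{7} → 0
  normal form = 0.
Since the normal form is 0, p ∈ I.

2a + \tfrac{48}{7}c - \tfrac{48}{7} lies in I (it reduces to 0).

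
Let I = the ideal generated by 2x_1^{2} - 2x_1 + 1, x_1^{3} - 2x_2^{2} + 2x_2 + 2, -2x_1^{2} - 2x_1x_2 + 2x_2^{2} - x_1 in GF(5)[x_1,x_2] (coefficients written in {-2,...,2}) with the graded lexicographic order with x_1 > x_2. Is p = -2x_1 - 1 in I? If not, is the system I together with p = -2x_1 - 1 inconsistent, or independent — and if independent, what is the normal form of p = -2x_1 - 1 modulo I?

-2x_1 - 1 lies in I (it reduces to 0).

First compute the reduced Gröbner basis of I by Buchberger's algorithm.
f_1 = 2x_1^{2} - 2x_1 + 1, LT = x_1^{2}.
f_2 = x_1^{3} - 2x_2^{2} + 2x_2 + 2, LT = x_1^{3}.
f_3 = -2x_1^{2} - 2x_1x_2 + 2x_2^{2} - x_1, LT = x_1^{2}.

S(f_1,f_2): lcm = x_1^{3}. S = -x_1^{2} + 2x_2^{2} - 2x_1 - 2x_2 - 2.
  leading term x_1^{2}: subtract (2)·f_1 from -x_1^{2} + 2x_2^{2} - 2x_1 - 2x_2 - 2 → 2x_2^{2} + 2x_1 - 2x_2 + 1
  leading term x_2^{2}: no divisor's leading term divides it; move 2x_2^{2} to the remainder.
  leading term x_1: no divisor's leading term divides it; move 2x_1 to the remainder.
  leading term x_2: no divisor's leading term divides it; move -2x_2 to the remainder.
  leading term 1: no divisor's leading term divides it; move 1 to the remainder.
  remainder 2x_2^{2} + 2x_1 - 2x_2 + 1 ≠ 0; add h_4 = 2x_2^{2} + 2x_1 - 2x_2 + 1 to the basis.

S(f_1,f_3): lcm = x_1^{2}. S = -x_1x_2 + x_2^{2} + x_1 - 2.
  leading term x_1x_2: no divisor's leading term divides it; move -x_1x_2 to the remainder.
  leading term x_2^{2}: subtract (-2)·h_4 from x_2^{2} + x_1 - 2 → x_2
  leading term x_2: no divisor's leading term divides it; move x_2 to the remainder.
  remainder -x_1x_2 + x_2 ≠ 0; add h_5 = -x_1x_2 + x_2 to the basis.

S(f_2,f_3): lcm = x_1^{3}. S = -x_1^{2}x_2 + x_1x_2^{2} + 2x_1^{2} - 2x_2^{2} + 2x_2 + 2.
  leading term x_1^{2}x_2: subtract (2x_2)·f_1 from -x_1^{2}x_2 + x_1x_2^{2} + 2x_1^{2} - 2x_2^{2} + 2x_2 + 2 → x_1x_2^{2} + 2x_1^{2} - x_1x_2 - 2x_2^{2} + 2
  leading term x_1x_2^{2}: subtract (-2x_1)·h_4 from x_1x_2^{2} + 2x_1^{2} - x_1x_2 - 2x_2^{2} + 2 → x_1^{2} - 2x_2^{2} + 2x_1 + 2
  leading term x_1^{2}: subtract (-2)·f_1 from x_1^{2} - 2x_2^{2} + 2x_1 + 2 → -2x_2^{2} - 2x_1 - 1
  leading term x_2^{2}: subtract (-1)·h_4 from -2x_2^{2} - 2x_1 - 1 → -2x_2
  leading term x_2: no divisor's leading term divides it; move -2x_2 to the remainder.
  remainder -2x_2 ≠ 0; add h_6 = -2x_2 to the basis.

S(f_3,h_5): lcm = x_1^{2}x_2. S = x_1x_2^{2} - x_2^{3} - x_1x_2.
  leading term x_1x_2^{2}: subtract (-2x_1)·h_4 from x_1x_2^{2} - x_2^{3} - x_1x_2 → -x_2^{3} - x_1^{2} + 2x_1
  leading term x_2^{3}: subtract (2x_2)·h_4 from -x_2^{3} - x_1^{2} + 2x_1 → -x_1^{2} + x_1x_2 - x_2^{2} + 2x_1 - 2x_2
  leading term x_1^{2}: subtract (2)·f_1 from -x_1^{2} + x_1x_2 - x_2^{2} + 2x_1 - 2x_2 → x_1x_2 - x_2^{2} + x_1 - 2x_2 - 2
  leading term x_1x_2: subtract (-1)·h_5 from x_1x_2 - x_2^{2} + x_1 - 2x_2 - 2 → -x_2^{2} + x_1 - x_2 - 2
  leading term x_2^{2}: subtract (2)·h_4 from -x_2^{2} + x_1 - x_2 - 2 → 2x_1 - 2x_2 + 1
  leading term x_1: no divisor's leading term divides it; move 2x_1 to the remainder.
  leading term x_2: subtract (1)·h_6 from -2x_2 + 1 → 1
  leading term 1: no divisor's leading term divides it; move 1 to the remainder.
  remainder 2x_1 + 1 ≠ 0; add h_7 = 2x_1 + 1 to the basis.

The other S-polynomials (S(f_1,h_4), S(f_2,h_4), S(f_3,h_4), S(f_1,h_5), S(f_2,h_5), S(h_4,h_5), S(f_1,h_6), S(f_2,h_6), S(f_3,h_6), S(h_4,h_6), S(h_5,h_6), S(f_1,h_7), S(f_2,h_7), S(f_3,h_7), S(h_4,h_7), S(h_5,h_7), S(h_6,h_7)) all reduce to 0 modulo the current basis, so we have a Gröbner basis.
Inter-reduce: drop elements whose leading term is divisible by another's, tail-reduce, and make monic.
Reduced Gröbner basis: {x_1 - 2, x_2}.
Label its elements g_1 = x_1 - 2, g_2 = x_2.

Reduce p = -2x_1 - 1 modulo G:
  leading term x_1: subtract (-2)·g_1 from -2x_1 - 1 → 0
  normal form = 0.
Since the normal form is 0, p ∈ I.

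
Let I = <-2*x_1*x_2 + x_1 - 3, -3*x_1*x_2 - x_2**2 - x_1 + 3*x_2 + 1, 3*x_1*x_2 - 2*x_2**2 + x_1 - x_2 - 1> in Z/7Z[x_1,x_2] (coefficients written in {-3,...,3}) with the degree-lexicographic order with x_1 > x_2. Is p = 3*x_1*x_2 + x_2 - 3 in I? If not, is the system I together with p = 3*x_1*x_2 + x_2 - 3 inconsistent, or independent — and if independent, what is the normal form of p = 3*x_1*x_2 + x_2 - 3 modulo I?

First compute the reduced Gröbner basis of I by Buchberger's algorithm.
f_1 = -2*x_1*x_2 + x_1 - 3, LT = x_1*x_2.
f_2 = -3*x_1*x_2 - x_2**2 - x_1 + 3*x_2 + 1, LT = x_1*x_2.
f_3 = 3*x_1*x_2 - 2*x_2**2 + x_1 - x_2 - 1, LT = x_1*x_2.

S(f_1,f_2): lcm = x_1*x_2. S = 2*x_2**2 - 2*x_1 + x_2 + 3.
  leading term x_2**2: no divisor's leading term divides it; move 2*x_2**2 to the remainder.
  leading term x_1: no divisor's leading term divides it; move -2*x_1 to the remainder.
  leading term x_2: no divisor's leading term divides it; move x_2 to the remainder.
  leading term 1: no divisor's leading term divides it; move 3 to the remainder.
  remainder 2*x_2**2 - 2*x_1 + x_2 + 3 ≠ 0; add h_4 = 2*x_2**2 - 2*x_1 + x_2 + 3 to the basis.

S(f_1,f_3): lcm = x_1*x_2. S = 3*x_2**2 - 2*x_1 - 2*x_2 + 3.
  leading term x_2**2: subtract (-2)·h_4 from 3*x_2**2 - 2*x_1 - 2*x_2 + 3 → x_1 + 2
  leading term x_1: no divisor's leading term divides it; move x_1 to the remainder.
  leading term 1: no divisor's leading term divides it; move 2 to the remainder.
  remainder x_1 + 2 ≠ 0; add h_5 = x_1 + 2 to the basis.

S(f_1,h_4): lcm = x_1*x_2**2. S = x_1**2 - x_1*x_2 + 2*x_1 - 2*x_2.
  leading term x_1**2: subtract (x_1)·h_5 from x_1**2 - x_1*x_2 + 2*x_1 - 2*x_2 → -x_1*x_2 - 2*x_2
  leading term x_1*x_2: subtract (-3)·f_1 from -x_1*x_2 - 2*x_2 → 3*x_1 - 2*x_2 - 2
  leading term x_1: subtract (3)·h_5 from 3*x_1 - 2*x_2 - 2 → -2*x_2 - 1
  leading term x_2: no divisor's leading term divides it; move -2*x_2 to the remainder.
  leading term 1: no divisor's leading term divides it; move -1 to the remainder.
  remainder -2*x_2 - 1 ≠ 0; add h_6 = -2*x_2 - 1 to the basis.

The other S-polynomials (S(f_2,f_3), S(f_2,h_4), S(f_3,h_4), S(f_1,h_5), S(f_2,h_5), S(f_3,h_5), S(h_4,h_5), S(f_1,h_6), S(f_2,h_6), S(f_3,h_6), S(h_4,h_6), S(h_5,h_6)) all reduce to 0 modulo the current basis, so we have a Gröbner basis.
Inter-reduce: drop elements whose leading term is divisible by another's, tail-reduce, and make monic.
Reduced Gröbner basis: {x_1 + 2, x_2 - 3}.
Label its elements g_1 = x_1 + 2, g_2 = x_2 - 3.

Reduce p = 3*x_1*x_2 + x_2 - 3 modulo G:
  leading term x_1*x_2: subtract (3*x_2)·g_1 from 3*x_1*x_2 + x_2 - 3 → 2*x_2 - 3
  leading term x_2: subtract (2)·g_2 from 2*x_2 - 3 → 3
  leading term 1: no divisor's leading term divides it; move 3 to the remainder.
  normal form = 3.
The normal form is nonzero, so p ∉ I. Since p minus its normal form lies in I, I + (p) = I + (r) where r = 3; decide whether this ideal is the whole ring.
Here r = 3 is a nonzero constant, hence a unit: 1 ∈ I + (p), the Gröbner basis of I + (p) is {1}, and the enlarged system has no common solution — adjoining p is inconsistent.

Adjoining 3*x_1*x_2 + x_2 - 3 makes the ideal the whole ring: the system is inconsistent.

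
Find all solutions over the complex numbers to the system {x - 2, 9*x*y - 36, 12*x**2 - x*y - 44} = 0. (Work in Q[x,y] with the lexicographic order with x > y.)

{(2, 2)}

Compute a lex Gröbner basis by Buchberger's algorithm.
f_1 = x - 2, LT = x.
f_2 = 9*x*y - 36, LT = x*y.
f_3 = 12*x**2 - x*y - 44, LT = x**2.

S(f_1,f_2): lcm = x*y. S = -2*y + 4.
  leading term y: no divisor's leading term divides it; move -2*y to the remainder.
  leading term 1: no divisor's leading term divides it; move 4 to the remainder.
  remainder -2*y + 4 ≠ 0; add h_4 = -2*y + 4 to the basis.

The other S-polynomials (S(f_1,f_3), S(f_2,f_3), S(f_1,h_4), S(f_2,h_4), S(f_3,h_4)) all reduce to 0 modulo the current basis, so we have a Gröbner basis.
Inter-reduce: drop elements whose leading term is divisible by another's, tail-reduce, and make monic.
Reduced Gröbner basis: {x - 2, y - 2}.

The lex basis is triangular: the last element involves only y. Solving y - 2 = 0 gives y ∈ {2}; substituting each value into the earlier elements determines the remaining variables.
  y = 2: the earlier basis element becomes x - 2 = 0, giving x = 2 — point (2, 2).
Check: every point annihilates each of the original generators.
Zero-dimensionality of the ideal guarantees finitely many solutions over ℂ.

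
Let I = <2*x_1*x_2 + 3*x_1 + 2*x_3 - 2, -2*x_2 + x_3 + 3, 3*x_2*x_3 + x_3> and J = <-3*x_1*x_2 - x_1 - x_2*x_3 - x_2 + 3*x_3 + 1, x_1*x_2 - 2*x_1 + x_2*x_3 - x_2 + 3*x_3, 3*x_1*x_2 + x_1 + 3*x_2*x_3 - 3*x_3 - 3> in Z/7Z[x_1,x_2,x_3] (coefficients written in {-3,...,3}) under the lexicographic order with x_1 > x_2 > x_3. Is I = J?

No, the ideals differ.

For a fixed monomial order, each ideal has a unique reduced Gröbner basis; comparing bases decides equality.
Buchberger on the first generating set:
f_1 = 2*x_1*x_2 + 3*x_1 + 2*x_3 - 2, LT = x_1*x_2.
f_2 = -2*x_2 + x_3 + 3, LT = x_2.
f_3 = 3*x_2*x_3 + x_3, LT = x_2*x_3.

S(f_1,f_2): lcm = x_1*x_2. S = -3*x_1*x_3 + 3*x_1 + x_3 - 1.
  leading term x_1*x_3: no divisor's leading term divides it; move -3*x_1*x_3 to the remainder.
  leading term x_1: no divisor's leading term divides it; move 3*x_1 to the remainder.
  leading term x_3: no divisor's leading term divides it; move x_3 to the remainder.
  leading term 1: no divisor's leading term divides it; move -1 to the remainder.
  remainder -3*x_1*x_3 + 3*x_1 + x_3 - 1 ≠ 0; add g_4 = -3*x_1*x_3 + 3*x_1 + x_3 - 1 to the basis.

S(f_1,f_3): lcm = x_1*x_2*x_3. S = x_3**2 - x_3.
  leading term x_3**2: no divisor's leading term divides it; move x_3**2 to the remainder.
  leading term x_3: no divisor's leading term divides it; move -x_3 to the remainder.
  remainder x_3**2 - x_3 ≠ 0; add g_5 = x_3**2 - x_3 to the basis.

The other S-polynomials (S(f_2,f_3), S(f_1,g_4), S(f_2,g_4), S(f_3,g_4), S(f_1,g_5), S(f_2,g_5), S(f_3,g_5), S(g_4,g_5)) all reduce to 0 modulo the current basis, so we have a Gröbner basis.
Inter-reduce: drop elements whose leading term is divisible by another's, tail-reduce, and make monic.
Reduced Gröbner basis: {x_1*x_3 - x_1 + 2*x_3 - 2, x_2 + 3*x_3 + 2, x_3**2 - x_3}.

Buchberger on the second generating set:
h_1 = -3*x_1*x_2 - x_1 - x_2*x_3 - x_2 + 3*x_3 + 1, LT = x_1*x_2.
h_2 = x_1*x_2 - 2*x_1 + x_2*x_3 - x_2 + 3*x_3, LT = x_1*x_2.
h_3 = 3*x_1*x_2 + x_1 + 3*x_2*x_3 - 3*x_3 - 3, LT = x_1*x_2.

S(h_1,h_2): lcm = x_1*x_2. S = -3*x_2*x_3 - x_2 + 3*x_3 + 2.
  leading term x_2*x_3: no divisor's leading term divides it; move -3*x_2*x_3 to the remainder.
  leading term x_2: no divisor's leading term divides it; move -x_2 to the remainder.
  leading term x_3: no divisor's leading term divides it; move 3*x_3 to the remainder.
  leading term 1: no divisor's leading term divides it; move 2 to the remainder.
  remainder -3*x_2*x_3 - x_2 + 3*x_3 + 2 ≠ 0; add k_4 = -3*x_2*x_3 - x_2 + 3*x_3 + 2 to the basis.

S(h_1,h_3): lcm = x_1*x_2. S = -3*x_2*x_3 - 2*x_2 + 3.
  leading term x_2*x_3: subtract (1)·k_4 from -3*x_2*x_3 - 2*x_2 + 3 → -x_2 - 3*x_3 + 1
  leading term x_2: no divisor's leading term divides it; move -x_2 to the remainder.
  leading term x_3: no divisor's leading term divides it; move -3*x_3 to the remainder.
  leading term 1: no divisor's leading term divides it; move 1 to the remainder.
  remainder -x_2 - 3*x_3 + 1 ≠ 0; add k_5 = -x_2 - 3*x_3 + 1 to the basis.

S(h_1,k_4): lcm = x_1*x_2*x_3. S = 2*x_1*x_2 - x_1*x_3 + 3*x_1 - 2*x_2*x_3**2 - 2*x_2*x_3 - x_3**2 + 2*x_3.
  leading term x_1*x_2: subtract (-3)·h_1 from 2*x_1*x_2 - x_1*x_3 + 3*x_1 - 2*x_2*x_3**2 - 2*x_2*x_3 - x_3**2 + 2*x_3 → -x_1*x_3 - 2*x_2*x_3**2 + 2*x_2*x_3 - 3*x_2 - x_3**2 - 3*x_3 + 3
  leading term x_1*x_3: no divisor's leading term divides it; move -x_1*x_3 to the remainder.
  leading term x_2*x_3**2: subtract (3*x_3)·k_4 from -2*x_2*x_3**2 + 2*x_2*x_3 - 3*x_2 - x_3**2 - 3*x_3 + 3 → -2*x_2*x_3 - 3*x_2 - 3*x_3**2 - 2*x_3 + 3
  leading term x_2*x_3: subtract (3)·k_4 from -2*x_2*x_3 - 3*x_2 - 3*x_3**2 - 2*x_3 + 3 → -3*x_3**2 + 3*x_3 - 3
  leading term x_3**2: no divisor's leading term divides it; move -3*x_3**2 to the remainder.
  leading term x_3: no divisor's leading term divides it; move 3*x_3 to the remainder.
  leading term 1: no divisor's leading term divides it; move -3 to the remainder.
  remainder -x_1*x_3 - 3*x_3**2 + 3*x_3 - 3 ≠ 0; add k_6 = -x_1*x_3 - 3*x_3**2 + 3*x_3 - 3 to the basis.

S(h_3,k_4): lcm = x_1*x_2*x_3. S = 2*x_1*x_2 - x_1*x_3 + 3*x_1 + x_2*x_3**2 - x_3**2 - x_3.
  leading term x_1*x_2: subtract (-3)·h_1 from 2*x_1*x_2 - x_1*x_3 + 3*x_1 + x_2*x_3**2 - x_3**2 - x_3 → -x_1*x_3 + x_2*x_3**2 - 3*x_2*x_3 - 3*x_2 - x_3**2 + x_3 + 3
  leading term x_1*x_3: subtract (1)·k_6 from -x_1*x_3 + x_2*x_3**2 - 3*x_2*x_3 - 3*x_2 - x_3**2 + x_3 + 3 → x_2*x_3**2 - 3*x_2*x_3 - 3*x_2 + 2*x_3**2 - 2*x_3 - 1
  leading term x_2*x_3**2: subtract (2*x_3)·k_4 from x_2*x_3**2 - 3*x_2*x_3 - 3*x_2 + 2*x_3**2 - 2*x_3 - 1 → -x_2*x_3 - 3*x_2 + 3*x_3**2 + x_3 - 1
  leading term x_2*x_3: subtract (-2)·k_4 from -x_2*x_3 - 3*x_2 + 3*x_3**2 + x_3 - 1 → 2*x_2 + 3*x_3**2 + 3
  leading term x_2: subtract (-2)·k_5 from 2*x_2 + 3*x_3**2 + 3 → 3*x_3**2 + x_3 - 2
  leading term x_3**2: no divisor's leading term divides it; move 3*x_3**2 to the remainder.
  leading term x_3: no divisor's leading term divides it; move x_3 to the remainder.
  leading term 1: no divisor's leading term divides it; move -2 to the remainder.
  remainder 3*x_3**2 + x_3 - 2 ≠ 0; add k_7 = 3*x_3**2 + x_3 - 2 to the basis.

S(h_1,k_5): lcm = x_1*x_2. S = -3*x_1*x_3 - x_1 - 2*x_2*x_3 - 2*x_2 - x_3 + 2.
  leading term x_1*x_3: subtract (3)·k_6 from -3*x_1*x_3 - x_1 - 2*x_2*x_3 - 2*x_2 - x_3 + 2 → -x_1 - 2*x_2*x_3 - 2*x_2 + 2*x_3**2 - 3*x_3 - 3
  leading term x_1: no divisor's leading term divides it; move -x_1 to the remainder.
  leading term x_2*x_3: subtract (3)·k_4 from -2*x_2*x_3 - 2*x_2 + 2*x_3**2 - 3*x_3 - 3 → x_2 + 2*x_3**2 + 2*x_3 - 2
  leading term x_2: subtract (-1)·k_5 from x_2 + 2*x_3**2 + 2*x_3 - 2 → 2*x_3**2 - x_3 - 1
  leading term x_3**2: subtract (3)·k_7 from 2*x_3**2 - x_3 - 1 → 3*x_3 - 2
  leading term x_3: no divisor's leading term divides it; move 3*x_3 to the remainder.
  leading term 1: no divisor's leading term divides it; move -2 to the remainder.
  remainder -x_1 + 3*x_3 - 2 ≠ 0; add k_8 = -x_1 + 3*x_3 - 2 to the basis.

The other S-polynomials (S(h_2,h_3), S(h_2,k_4), S(h_2,k_5), S(h_3,k_5), S(k_4,k_5), S(h_1,k_6), S(h_2,k_6), S(h_3,k_6), S(k_4,k_6), S(k_5,k_6), S(h_1,k_7), S(h_2,k_7), S(h_3,k_7), S(k_4,k_7), S(k_5,k_7), S(k_6,k_7), S(h_1,k_8), S(h_2,k_8), S(h_3,k_8), S(k_4,k_8), S(k_5,k_8), S(k_6,k_8), S(k_7,k_8)) all reduce to 0 modulo the current basis, so we have a Gröbner basis.
Inter-reduce: drop elements whose leading term is divisible by another's, tail-reduce, and make monic.
Reduced Gröbner basis: {x_1 - 3*x_3 + 2, x_2 + 3*x_3 - 1, x_3**2 - 2*x_3 - 3}.

The bases are distinct; the ideals are different.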